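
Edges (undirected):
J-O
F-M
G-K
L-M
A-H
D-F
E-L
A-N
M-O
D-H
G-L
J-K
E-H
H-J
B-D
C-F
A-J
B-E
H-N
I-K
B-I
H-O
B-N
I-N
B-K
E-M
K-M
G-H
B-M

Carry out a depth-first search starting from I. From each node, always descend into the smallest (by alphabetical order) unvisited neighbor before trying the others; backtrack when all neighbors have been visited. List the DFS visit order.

Visit I
I → B
B → D
D → F
F → C
F → M
M → E
E → H
H → A
A → J
J → K
K → G
G → L
J → O
A → N

I, B, D, F, C, M, E, H, A, J, K, G, L, O, N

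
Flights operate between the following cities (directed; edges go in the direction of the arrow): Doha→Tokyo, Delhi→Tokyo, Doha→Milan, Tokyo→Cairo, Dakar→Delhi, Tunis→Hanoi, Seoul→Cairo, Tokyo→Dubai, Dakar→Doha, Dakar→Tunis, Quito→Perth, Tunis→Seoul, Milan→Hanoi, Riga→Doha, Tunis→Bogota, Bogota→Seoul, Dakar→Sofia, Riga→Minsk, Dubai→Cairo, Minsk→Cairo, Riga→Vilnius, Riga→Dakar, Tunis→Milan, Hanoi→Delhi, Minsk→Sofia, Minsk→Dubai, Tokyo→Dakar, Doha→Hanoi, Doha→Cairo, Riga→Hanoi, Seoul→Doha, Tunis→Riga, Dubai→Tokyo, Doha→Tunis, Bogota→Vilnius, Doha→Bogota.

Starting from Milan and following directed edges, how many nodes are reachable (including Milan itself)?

15

BFS from Milan visits: Milan, Hanoi, Delhi, Tokyo, Dubai, Dakar, Cairo, Tunis, Sofia, Doha, Seoul, Riga, Bogota, Vilnius, Minsk
Reachable nodes: 15 of 17 total.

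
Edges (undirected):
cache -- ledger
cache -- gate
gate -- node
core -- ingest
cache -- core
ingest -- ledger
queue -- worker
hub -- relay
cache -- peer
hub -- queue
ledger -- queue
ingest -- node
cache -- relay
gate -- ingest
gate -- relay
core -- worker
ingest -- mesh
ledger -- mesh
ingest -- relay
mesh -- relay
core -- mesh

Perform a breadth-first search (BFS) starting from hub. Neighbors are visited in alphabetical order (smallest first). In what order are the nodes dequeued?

Visit hub; enqueue queue, relay → queue [queue, relay]
Visit queue; enqueue ledger, worker → queue [relay, ledger, worker]
Visit relay; enqueue cache, gate, ingest, mesh → queue [ledger, worker, cache, gate, ingest, mesh]
Visit ledger → queue [worker, cache, gate, ingest, mesh]
Visit worker; enqueue core → queue [cache, gate, ingest, mesh, core]
Visit cache; enqueue peer → queue [gate, ingest, mesh, core, peer]
Visit gate; enqueue node → queue [ingest, mesh, core, peer, node]
Visit ingest → queue [mesh, core, peer, node]
Visit mesh → queue [core, peer, node]
Visit core → queue [peer, node]
Visit peer → queue [node]
Visit node → queue []

hub queue relay ledger worker cache gate ingest mesh core peer node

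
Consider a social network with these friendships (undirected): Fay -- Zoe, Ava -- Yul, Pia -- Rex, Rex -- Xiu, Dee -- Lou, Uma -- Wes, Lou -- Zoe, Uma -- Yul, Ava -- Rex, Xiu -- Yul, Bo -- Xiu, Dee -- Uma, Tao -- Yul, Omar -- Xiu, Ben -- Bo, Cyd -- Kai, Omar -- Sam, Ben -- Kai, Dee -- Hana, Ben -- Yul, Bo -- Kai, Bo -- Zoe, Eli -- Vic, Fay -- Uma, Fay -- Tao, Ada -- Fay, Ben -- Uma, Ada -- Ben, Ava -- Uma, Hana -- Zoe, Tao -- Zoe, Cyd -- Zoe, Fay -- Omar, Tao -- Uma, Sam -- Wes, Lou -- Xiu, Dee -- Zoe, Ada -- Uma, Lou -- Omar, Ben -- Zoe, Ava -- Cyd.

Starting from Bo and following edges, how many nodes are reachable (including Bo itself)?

20

BFS from Bo visits: Bo, Ben, Kai, Xiu, Zoe, Ada, Uma, Yul, Cyd, Lou, Omar, Rex, Dee, Fay, Hana, Tao, Ava, Wes, Sam, Pia
Reachable nodes: 20 of 22 total.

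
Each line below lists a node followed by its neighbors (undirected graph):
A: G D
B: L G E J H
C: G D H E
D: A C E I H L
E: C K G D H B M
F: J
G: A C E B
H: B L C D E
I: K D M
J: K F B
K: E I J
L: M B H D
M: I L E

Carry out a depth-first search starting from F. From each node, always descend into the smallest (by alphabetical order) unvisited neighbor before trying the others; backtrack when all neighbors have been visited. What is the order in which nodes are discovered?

F → J → B → E → C → D → A → G → H → L → M → I → K

Visit F
F → J
J → B
B → E
E → C
C → D
D → A
A → G
D → H
H → L
L → M
M → I
I → K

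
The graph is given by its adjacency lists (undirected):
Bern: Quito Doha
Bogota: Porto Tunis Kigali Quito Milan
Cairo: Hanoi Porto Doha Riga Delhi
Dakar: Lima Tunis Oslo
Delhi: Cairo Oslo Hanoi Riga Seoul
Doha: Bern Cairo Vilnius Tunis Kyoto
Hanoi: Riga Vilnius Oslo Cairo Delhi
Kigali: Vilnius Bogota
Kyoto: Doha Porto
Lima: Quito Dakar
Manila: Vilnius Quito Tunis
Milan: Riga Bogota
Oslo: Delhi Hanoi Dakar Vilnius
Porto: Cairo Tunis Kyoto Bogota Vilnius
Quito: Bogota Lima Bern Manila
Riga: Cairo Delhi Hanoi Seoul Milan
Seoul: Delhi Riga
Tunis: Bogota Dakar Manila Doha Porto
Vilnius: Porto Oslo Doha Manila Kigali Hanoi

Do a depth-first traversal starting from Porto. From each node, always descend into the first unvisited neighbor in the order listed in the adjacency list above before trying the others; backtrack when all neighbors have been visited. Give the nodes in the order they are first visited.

Porto → Cairo → Hanoi → Riga → Delhi → Oslo → Dakar → Lima → Quito → Bogota → Tunis → Manila → Vilnius → Doha → Bern → Kyoto → Kigali → Milan → Seoul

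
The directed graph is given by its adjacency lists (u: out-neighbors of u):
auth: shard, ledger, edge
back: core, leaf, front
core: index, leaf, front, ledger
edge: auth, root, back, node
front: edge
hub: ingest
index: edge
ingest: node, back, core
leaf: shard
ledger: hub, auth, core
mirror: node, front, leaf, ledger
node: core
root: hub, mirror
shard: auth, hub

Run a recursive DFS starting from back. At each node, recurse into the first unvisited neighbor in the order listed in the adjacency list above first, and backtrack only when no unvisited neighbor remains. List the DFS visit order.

back → core → index → edge → auth → shard → hub → ingest → node → ledger → root → mirror → front → leaf

Visit back
back → core
core → index
index → edge
edge → auth
auth → shard
shard → hub
hub → ingest
ingest → node
auth → ledger
edge → root
root → mirror
mirror → front
mirror → leaf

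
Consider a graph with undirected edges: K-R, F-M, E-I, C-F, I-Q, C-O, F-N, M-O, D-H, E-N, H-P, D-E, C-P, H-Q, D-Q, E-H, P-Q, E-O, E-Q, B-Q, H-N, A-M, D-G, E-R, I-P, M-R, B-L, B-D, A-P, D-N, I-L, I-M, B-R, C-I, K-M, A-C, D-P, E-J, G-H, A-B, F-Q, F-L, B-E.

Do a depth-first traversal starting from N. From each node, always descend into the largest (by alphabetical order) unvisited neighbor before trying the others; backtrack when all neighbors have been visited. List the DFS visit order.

Visit N
N → H
H → Q
Q → P
P → I
I → M
M → R
R → K
R → E
E → O
O → C
C → F
F → L
L → B
B → D
D → G
B → A
E → J

N → H → Q → P → I → M → R → K → E → O → C → F → L → B → D → G → A → J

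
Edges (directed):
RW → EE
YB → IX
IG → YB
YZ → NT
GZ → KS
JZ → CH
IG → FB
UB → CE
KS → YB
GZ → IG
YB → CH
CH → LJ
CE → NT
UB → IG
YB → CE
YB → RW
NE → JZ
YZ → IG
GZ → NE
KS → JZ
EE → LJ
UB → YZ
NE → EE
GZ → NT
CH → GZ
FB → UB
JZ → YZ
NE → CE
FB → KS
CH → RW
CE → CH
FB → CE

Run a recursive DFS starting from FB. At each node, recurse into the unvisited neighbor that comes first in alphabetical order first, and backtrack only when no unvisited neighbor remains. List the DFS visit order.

Visit FB
FB → CE
CE → CH
CH → GZ
GZ → IG
IG → YB
YB → IX
YB → RW
RW → EE
EE → LJ
GZ → KS
KS → JZ
JZ → YZ
YZ → NT
GZ → NE
FB → UB

FB, CE, CH, GZ, IG, YB, IX, RW, EE, LJ, KS, JZ, YZ, NT, NE, UB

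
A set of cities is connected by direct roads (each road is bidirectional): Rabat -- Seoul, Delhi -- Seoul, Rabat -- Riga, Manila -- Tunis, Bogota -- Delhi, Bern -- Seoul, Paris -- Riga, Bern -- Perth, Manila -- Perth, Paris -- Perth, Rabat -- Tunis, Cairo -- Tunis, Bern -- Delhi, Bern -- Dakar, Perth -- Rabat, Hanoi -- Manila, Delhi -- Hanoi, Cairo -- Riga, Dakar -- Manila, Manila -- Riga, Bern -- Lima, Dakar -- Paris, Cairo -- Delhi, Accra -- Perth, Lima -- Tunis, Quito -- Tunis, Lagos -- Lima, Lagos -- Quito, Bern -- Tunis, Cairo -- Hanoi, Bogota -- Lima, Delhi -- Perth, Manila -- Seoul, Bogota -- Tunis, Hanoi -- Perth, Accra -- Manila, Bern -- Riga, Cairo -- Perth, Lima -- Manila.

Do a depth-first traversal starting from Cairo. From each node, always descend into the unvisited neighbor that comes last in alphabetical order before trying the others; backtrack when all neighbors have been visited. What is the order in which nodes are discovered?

Visit Cairo
Cairo → Tunis
Tunis → Rabat
Rabat → Seoul
Seoul → Manila
Manila → Riga
Riga → Paris
Paris → Perth
Perth → Hanoi
Hanoi → Delhi
Delhi → Bogota
Bogota → Lima
Lima → Lagos
Lagos → Quito
Lima → Bern
Bern → Dakar
Perth → Accra

Cairo -> Tunis -> Rabat -> Seoul -> Manila -> Riga -> Paris -> Perth -> Hanoi -> Delhi -> Bogota -> Lima -> Lagos -> Quito -> Bern -> Dakar -> Accra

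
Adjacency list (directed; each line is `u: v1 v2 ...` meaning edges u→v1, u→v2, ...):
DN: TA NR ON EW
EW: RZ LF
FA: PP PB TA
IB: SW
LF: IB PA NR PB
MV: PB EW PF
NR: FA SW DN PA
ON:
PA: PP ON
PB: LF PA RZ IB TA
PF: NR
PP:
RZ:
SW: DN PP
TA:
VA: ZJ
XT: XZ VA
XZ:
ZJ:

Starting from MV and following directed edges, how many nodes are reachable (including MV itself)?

BFS from MV visits: MV, PF, PB, EW, NR, TA, RZ, PA, LF, IB, SW, FA, DN, PP, ON
Reachable nodes: 15 of 19 total.

15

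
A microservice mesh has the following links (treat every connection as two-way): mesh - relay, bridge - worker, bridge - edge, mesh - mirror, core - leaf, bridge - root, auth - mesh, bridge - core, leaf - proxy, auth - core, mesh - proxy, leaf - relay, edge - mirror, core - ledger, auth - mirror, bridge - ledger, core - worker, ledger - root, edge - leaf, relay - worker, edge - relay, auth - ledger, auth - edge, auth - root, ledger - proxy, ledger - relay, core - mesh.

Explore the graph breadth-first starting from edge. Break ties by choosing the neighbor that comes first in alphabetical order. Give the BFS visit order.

Visit edge; enqueue auth, bridge, leaf, mirror, relay → queue [auth, bridge, leaf, mirror, relay]
Visit auth; enqueue core, ledger, mesh, root → queue [bridge, leaf, mirror, relay, core, ledger, mesh, root]
Visit bridge; enqueue worker → queue [leaf, mirror, relay, core, ledger, mesh, root, worker]
Visit leaf; enqueue proxy → queue [mirror, relay, core, ledger, mesh, root, worker, proxy]
Visit mirror → queue [relay, core, ledger, mesh, root, worker, proxy]
Visit relay → queue [core, ledger, mesh, root, worker, proxy]
Visit core → queue [ledger, mesh, root, worker, proxy]
Visit ledger → queue [mesh, root, worker, proxy]
Visit mesh → queue [root, worker, proxy]
Visit root → queue [worker, proxy]
Visit worker → queue [proxy]
Visit proxy → queue []

edge auth bridge leaf mirror relay core ledger mesh root worker proxy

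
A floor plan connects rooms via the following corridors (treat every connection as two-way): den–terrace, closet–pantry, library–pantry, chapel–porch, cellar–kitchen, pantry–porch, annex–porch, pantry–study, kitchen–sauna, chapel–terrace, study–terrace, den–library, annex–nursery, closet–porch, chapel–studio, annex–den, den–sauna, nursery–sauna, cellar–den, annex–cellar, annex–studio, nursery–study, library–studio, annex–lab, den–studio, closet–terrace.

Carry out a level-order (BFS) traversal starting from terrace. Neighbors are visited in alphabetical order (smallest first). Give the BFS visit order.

Visit terrace; enqueue chapel, closet, den, study → queue [chapel, closet, den, study]
Visit chapel; enqueue porch, studio → queue [closet, den, study, porch, studio]
Visit closet; enqueue pantry → queue [den, study, porch, studio, pantry]
Visit den; enqueue annex, cellar, library, sauna → queue [study, porch, studio, pantry, annex, cellar, library, sauna]
Visit study; enqueue nursery → queue [porch, studio, pantry, annex, cellar, library, sauna, nursery]
Visit porch → queue [studio, pantry, annex, cellar, library, sauna, nursery]
Visit studio → queue [pantry, annex, cellar, library, sauna, nursery]
Visit pantry → queue [annex, cellar, library, sauna, nursery]
Visit annex; enqueue lab → queue [cellar, library, sauna, nursery, lab]
Visit cellar; enqueue kitchen → queue [library, sauna, nursery, lab, kitchen]
Visit library → queue [sauna, nursery, lab, kitchen]
Visit sauna → queue [nursery, lab, kitchen]
Visit nursery → queue [lab, kitchen]
Visit lab → queue [kitchen]
Visit kitchen → queue []

terrace -> chapel -> closet -> den -> study -> porch -> studio -> pantry -> annex -> cellar -> library -> sauna -> nursery -> lab -> kitchen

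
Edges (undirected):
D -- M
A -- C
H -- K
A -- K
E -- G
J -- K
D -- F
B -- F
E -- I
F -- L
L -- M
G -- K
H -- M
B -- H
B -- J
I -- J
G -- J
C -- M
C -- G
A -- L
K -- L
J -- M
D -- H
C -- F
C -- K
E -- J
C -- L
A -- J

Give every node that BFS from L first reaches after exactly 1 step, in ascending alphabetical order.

Level 0: L
Level 1: A, C, F, K, M
Level 2: B, D, G, H, J
Level 3: E, I

A, C, F, K, M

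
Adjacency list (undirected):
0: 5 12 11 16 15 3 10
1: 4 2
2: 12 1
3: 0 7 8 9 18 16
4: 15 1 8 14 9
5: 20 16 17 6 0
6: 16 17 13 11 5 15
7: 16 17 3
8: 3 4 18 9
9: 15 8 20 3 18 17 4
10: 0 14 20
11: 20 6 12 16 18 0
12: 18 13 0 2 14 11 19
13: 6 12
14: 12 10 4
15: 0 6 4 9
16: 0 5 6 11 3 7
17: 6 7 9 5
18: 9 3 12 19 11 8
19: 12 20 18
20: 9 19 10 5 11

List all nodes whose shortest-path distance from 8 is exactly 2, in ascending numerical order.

0, 1, 7, 11, 12, 14, 15, 16, 17, 19, 20

Level 0: 8
Level 1: 3, 4, 9, 18
Level 2: 0, 1, 7, 11, 12, 14, 15, 16, 17, 19, 20
Level 3: 2, 5, 6, 10, 13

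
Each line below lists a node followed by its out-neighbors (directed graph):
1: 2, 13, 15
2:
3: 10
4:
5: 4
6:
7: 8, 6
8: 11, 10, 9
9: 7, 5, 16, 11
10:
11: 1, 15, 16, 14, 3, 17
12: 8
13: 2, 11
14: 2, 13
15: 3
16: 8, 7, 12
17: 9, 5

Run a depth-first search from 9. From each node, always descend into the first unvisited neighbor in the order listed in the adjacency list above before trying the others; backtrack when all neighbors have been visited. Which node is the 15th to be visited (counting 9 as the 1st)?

5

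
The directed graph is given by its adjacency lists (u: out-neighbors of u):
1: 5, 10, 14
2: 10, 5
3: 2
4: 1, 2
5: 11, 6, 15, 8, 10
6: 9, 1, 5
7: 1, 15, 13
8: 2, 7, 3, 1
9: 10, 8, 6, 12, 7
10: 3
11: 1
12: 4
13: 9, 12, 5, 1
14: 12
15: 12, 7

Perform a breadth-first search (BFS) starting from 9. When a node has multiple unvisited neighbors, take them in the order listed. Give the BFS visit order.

9 10 8 6 12 7 3 2 1 5 4 15 13 14 11

Visit 9; enqueue 10, 8, 6, 12, 7 → queue [10, 8, 6, 12, 7]
Visit 10; enqueue 3 → queue [8, 6, 12, 7, 3]
Visit 8; enqueue 2, 1 → queue [6, 12, 7, 3, 2, 1]
Visit 6; enqueue 5 → queue [12, 7, 3, 2, 1, 5]
Visit 12; enqueue 4 → queue [7, 3, 2, 1, 5, 4]
Visit 7; enqueue 15, 13 → queue [3, 2, 1, 5, 4, 15, 13]
Visit 3 → queue [2, 1, 5, 4, 15, 13]
Visit 2 → queue [1, 5, 4, 15, 13]
Visit 1; enqueue 14 → queue [5, 4, 15, 13, 14]
Visit 5; enqueue 11 → queue [4, 15, 13, 14, 11]
Visit 4 → queue [15, 13, 14, 11]
Visit 15 → queue [13, 14, 11]
Visit 13 → queue [14, 11]
Visit 14 → queue [11]
Visit 11 → queue []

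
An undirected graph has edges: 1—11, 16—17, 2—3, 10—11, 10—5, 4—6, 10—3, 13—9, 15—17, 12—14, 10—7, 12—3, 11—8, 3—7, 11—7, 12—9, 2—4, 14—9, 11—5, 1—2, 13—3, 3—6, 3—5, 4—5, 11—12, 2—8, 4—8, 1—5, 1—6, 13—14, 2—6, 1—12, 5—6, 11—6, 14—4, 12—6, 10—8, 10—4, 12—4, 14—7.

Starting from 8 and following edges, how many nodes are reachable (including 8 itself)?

14

BFS from 8 visits: 8, 11, 10, 4, 2, 12, 7, 6, 5, 1, 3, 14, 9, 13
Reachable nodes: 14 of 17 total.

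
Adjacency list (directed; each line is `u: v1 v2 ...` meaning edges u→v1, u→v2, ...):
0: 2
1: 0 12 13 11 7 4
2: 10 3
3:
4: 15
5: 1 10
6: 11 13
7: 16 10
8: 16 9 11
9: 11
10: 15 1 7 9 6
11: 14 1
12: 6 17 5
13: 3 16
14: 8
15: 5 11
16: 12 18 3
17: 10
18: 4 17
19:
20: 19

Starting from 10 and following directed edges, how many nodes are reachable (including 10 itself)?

BFS from 10 visits: 10, 15, 1, 7, 9, 6, 5, 11, 0, 12, 13, 4, 16, 14, 2, 17, 3, 18, 8
Reachable nodes: 19 of 21 total.

19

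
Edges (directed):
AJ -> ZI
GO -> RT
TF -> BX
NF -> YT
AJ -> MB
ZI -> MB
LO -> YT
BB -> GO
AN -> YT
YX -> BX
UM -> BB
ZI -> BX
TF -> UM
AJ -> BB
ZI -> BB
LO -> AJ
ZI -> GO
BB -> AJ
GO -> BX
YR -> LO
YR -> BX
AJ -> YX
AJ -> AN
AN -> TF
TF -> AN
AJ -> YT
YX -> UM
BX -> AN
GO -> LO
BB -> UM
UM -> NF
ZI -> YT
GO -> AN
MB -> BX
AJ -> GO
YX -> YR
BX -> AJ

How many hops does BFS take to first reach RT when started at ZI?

2

Level 0: ZI
Level 1: BB, BX, GO, MB, YT
Level 2: AJ, AN, LO, RT, UM
Level 3: NF, TF, YX
Level 4: YR
RT first appears at level 2.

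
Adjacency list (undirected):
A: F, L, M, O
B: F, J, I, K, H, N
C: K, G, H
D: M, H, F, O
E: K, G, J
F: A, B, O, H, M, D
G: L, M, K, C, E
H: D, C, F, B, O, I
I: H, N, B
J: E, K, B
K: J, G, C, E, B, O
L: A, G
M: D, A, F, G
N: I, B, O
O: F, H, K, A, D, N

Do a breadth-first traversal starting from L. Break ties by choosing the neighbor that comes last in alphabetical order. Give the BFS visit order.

L, G, A, M, K, E, C, O, F, D, J, B, H, N, I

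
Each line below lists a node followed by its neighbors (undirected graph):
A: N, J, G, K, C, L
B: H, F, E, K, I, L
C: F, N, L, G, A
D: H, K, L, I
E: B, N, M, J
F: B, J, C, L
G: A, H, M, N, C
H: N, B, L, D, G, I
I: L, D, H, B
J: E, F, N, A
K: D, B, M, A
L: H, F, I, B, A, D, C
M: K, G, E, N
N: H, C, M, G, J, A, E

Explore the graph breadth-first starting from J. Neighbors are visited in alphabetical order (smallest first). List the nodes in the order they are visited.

Visit J; enqueue A, E, F, N → queue [A, E, F, N]
Visit A; enqueue C, G, K, L → queue [E, F, N, C, G, K, L]
Visit E; enqueue B, M → queue [F, N, C, G, K, L, B, M]
Visit F → queue [N, C, G, K, L, B, M]
Visit N; enqueue H → queue [C, G, K, L, B, M, H]
Visit C → queue [G, K, L, B, M, H]
Visit G → queue [K, L, B, M, H]
Visit K; enqueue D → queue [L, B, M, H, D]
Visit L; enqueue I → queue [B, M, H, D, I]
Visit B → queue [M, H, D, I]
Visit M → queue [H, D, I]
Visit H → queue [D, I]
Visit D → queue [I]
Visit I → queue []

J, A, E, F, N, C, G, K, L, B, M, H, D, I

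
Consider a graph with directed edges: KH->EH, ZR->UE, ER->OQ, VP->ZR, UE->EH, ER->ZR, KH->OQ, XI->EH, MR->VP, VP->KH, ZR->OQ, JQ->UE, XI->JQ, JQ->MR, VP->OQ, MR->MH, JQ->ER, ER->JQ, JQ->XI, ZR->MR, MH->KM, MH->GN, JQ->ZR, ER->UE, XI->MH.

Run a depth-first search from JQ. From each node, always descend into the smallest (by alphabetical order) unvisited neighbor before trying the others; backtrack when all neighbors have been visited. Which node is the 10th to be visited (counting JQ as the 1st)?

KM

Visit JQ
JQ → ER
ER → OQ
ER → UE
UE → EH
ER → ZR
ZR → MR
MR → MH
MH → GN
MH → KM
MR → VP
VP → KH
JQ → XI

Visit order: JQ, ER, OQ, UE, EH, ZR, MR, MH, GN, KM, VP, KH, XI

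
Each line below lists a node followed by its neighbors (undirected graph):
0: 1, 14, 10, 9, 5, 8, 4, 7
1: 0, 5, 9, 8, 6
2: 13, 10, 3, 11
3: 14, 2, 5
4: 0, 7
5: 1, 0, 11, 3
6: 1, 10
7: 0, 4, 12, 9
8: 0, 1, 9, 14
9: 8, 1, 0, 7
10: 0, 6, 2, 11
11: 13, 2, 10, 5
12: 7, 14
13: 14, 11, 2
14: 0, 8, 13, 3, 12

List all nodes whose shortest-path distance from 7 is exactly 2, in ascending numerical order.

Level 0: 7
Level 1: 0, 4, 9, 12
Level 2: 1, 5, 8, 10, 14
Level 3: 2, 3, 6, 11, 13

1, 5, 8, 10, 14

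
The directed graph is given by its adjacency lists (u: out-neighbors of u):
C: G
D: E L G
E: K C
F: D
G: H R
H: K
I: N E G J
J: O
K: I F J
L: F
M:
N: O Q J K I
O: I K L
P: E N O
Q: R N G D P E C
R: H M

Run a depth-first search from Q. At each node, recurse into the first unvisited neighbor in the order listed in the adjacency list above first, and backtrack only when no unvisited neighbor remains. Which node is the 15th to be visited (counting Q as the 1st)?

M

Visit Q
Q → R
R → H
H → K
K → I
I → N
N → O
O → L
L → F
F → D
D → E
E → C
C → G
N → J
R → M
Q → P

Visit order: Q, R, H, K, I, N, O, L, F, D, E, C, G, J, M, P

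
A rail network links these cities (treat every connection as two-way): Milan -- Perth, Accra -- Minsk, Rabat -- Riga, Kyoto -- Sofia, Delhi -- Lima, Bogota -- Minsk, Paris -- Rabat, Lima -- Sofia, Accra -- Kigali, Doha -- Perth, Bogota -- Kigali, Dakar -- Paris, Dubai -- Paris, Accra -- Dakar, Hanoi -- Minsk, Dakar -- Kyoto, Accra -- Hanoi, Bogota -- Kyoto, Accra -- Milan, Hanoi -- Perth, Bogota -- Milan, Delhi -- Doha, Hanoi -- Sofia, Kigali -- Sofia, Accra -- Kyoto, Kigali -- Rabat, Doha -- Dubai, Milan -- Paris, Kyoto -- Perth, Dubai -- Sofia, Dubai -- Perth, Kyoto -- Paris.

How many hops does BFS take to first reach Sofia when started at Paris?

2

Level 0: Paris
Level 1: Dakar, Dubai, Kyoto, Milan, Rabat
Level 2: Accra, Bogota, Doha, Kigali, Perth, Riga, Sofia
Level 3: Delhi, Hanoi, Lima, Minsk
Sofia first appears at level 2.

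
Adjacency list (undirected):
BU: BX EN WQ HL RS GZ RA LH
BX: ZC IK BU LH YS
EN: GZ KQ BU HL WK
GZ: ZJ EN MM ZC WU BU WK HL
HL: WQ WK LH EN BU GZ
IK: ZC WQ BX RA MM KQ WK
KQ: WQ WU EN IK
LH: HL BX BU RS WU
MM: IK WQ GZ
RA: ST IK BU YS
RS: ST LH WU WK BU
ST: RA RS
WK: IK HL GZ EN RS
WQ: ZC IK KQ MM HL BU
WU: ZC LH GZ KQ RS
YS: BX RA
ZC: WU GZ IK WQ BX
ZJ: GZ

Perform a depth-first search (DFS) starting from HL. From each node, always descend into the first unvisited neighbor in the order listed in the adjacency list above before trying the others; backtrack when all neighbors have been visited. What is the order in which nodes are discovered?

Visit HL
HL → WQ
WQ → ZC
ZC → WU
WU → LH
LH → BX
BX → IK
IK → RA
RA → ST
ST → RS
RS → WK
WK → GZ
GZ → ZJ
GZ → EN
EN → KQ
EN → BU
GZ → MM
RA → YS

HL → WQ → ZC → WU → LH → BX → IK → RA → ST → RS → WK → GZ → ZJ → EN → KQ → BU → MM → YS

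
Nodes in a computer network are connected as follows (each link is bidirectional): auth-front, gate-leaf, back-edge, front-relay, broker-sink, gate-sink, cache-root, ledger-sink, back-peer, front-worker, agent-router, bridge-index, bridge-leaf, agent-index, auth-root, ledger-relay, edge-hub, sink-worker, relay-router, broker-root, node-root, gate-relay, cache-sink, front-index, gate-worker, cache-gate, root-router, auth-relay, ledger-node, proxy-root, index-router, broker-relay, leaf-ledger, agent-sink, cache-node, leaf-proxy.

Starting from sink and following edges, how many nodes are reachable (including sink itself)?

BFS from sink visits: sink, agent, broker, cache, gate, ledger, worker, index, router, relay, root, node, leaf, front, bridge, auth, proxy
Reachable nodes: 17 of 21 total.

17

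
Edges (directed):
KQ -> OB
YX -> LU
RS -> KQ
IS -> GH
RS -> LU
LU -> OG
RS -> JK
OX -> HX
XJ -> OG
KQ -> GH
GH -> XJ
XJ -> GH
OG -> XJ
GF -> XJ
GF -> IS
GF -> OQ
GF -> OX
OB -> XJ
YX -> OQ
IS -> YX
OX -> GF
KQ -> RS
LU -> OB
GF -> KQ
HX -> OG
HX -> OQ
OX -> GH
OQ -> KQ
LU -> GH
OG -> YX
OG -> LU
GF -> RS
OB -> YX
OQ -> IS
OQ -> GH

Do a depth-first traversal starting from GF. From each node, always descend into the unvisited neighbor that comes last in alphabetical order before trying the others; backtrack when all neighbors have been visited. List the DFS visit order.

Visit GF
GF → XJ
XJ → OG
OG → YX
YX → OQ
OQ → KQ
KQ → RS
RS → LU
LU → OB
LU → GH
RS → JK
OQ → IS
GF → OX
OX → HX

GF, XJ, OG, YX, OQ, KQ, RS, LU, OB, GH, JK, IS, OX, HX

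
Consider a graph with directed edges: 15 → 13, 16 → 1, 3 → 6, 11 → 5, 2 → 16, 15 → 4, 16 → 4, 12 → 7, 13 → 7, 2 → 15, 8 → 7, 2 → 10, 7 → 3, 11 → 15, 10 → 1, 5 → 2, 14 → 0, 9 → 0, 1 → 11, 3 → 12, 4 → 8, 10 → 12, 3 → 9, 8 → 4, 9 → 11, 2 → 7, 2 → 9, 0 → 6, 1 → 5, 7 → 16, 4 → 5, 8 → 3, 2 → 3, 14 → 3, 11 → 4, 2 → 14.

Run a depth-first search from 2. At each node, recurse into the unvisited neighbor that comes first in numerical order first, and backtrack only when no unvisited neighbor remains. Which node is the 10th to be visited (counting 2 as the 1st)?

Visit 2
2 → 3
3 → 6
3 → 9
9 → 0
9 → 11
11 → 4
4 → 5
4 → 8
8 → 7
7 → 16
16 → 1
11 → 15
15 → 13
3 → 12
2 → 10
2 → 14

Visit order: 2, 3, 6, 9, 0, 11, 4, 5, 8, 7, 16, 1, 15, 13, 12, 10, 14

7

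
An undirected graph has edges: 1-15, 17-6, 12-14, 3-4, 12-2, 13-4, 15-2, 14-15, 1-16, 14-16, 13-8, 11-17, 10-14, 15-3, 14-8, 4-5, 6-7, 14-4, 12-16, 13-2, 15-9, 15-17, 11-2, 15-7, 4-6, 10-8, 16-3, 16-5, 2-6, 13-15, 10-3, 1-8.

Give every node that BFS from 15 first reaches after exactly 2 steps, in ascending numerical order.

Level 0: 15
Level 1: 1, 2, 3, 7, 9, 13, 14, 17
Level 2: 4, 6, 8, 10, 11, 12, 16
Level 3: 5

4, 6, 8, 10, 11, 12, 16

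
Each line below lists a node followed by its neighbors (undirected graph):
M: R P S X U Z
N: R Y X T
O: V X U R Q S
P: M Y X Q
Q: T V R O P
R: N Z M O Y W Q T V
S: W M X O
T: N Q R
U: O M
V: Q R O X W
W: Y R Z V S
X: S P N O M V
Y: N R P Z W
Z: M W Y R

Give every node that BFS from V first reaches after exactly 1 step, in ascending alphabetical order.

Level 0: V
Level 1: O, Q, R, W, X
Level 2: M, N, P, S, T, U, Y, Z

O, Q, R, W, X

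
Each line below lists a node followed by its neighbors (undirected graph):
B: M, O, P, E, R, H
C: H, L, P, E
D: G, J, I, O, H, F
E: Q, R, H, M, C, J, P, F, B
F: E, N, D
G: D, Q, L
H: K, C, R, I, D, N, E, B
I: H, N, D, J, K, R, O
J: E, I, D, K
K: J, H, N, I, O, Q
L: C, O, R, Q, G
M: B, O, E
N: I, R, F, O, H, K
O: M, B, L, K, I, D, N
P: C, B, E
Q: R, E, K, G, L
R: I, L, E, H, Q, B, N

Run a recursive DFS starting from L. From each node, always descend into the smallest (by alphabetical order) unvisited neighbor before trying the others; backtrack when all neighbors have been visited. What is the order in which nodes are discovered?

L C E B H D F N I J K O M Q G R P

Visit L
L → C
C → E
E → B
B → H
H → D
D → F
F → N
N → I
I → J
J → K
K → O
O → M
K → Q
Q → G
Q → R
B → P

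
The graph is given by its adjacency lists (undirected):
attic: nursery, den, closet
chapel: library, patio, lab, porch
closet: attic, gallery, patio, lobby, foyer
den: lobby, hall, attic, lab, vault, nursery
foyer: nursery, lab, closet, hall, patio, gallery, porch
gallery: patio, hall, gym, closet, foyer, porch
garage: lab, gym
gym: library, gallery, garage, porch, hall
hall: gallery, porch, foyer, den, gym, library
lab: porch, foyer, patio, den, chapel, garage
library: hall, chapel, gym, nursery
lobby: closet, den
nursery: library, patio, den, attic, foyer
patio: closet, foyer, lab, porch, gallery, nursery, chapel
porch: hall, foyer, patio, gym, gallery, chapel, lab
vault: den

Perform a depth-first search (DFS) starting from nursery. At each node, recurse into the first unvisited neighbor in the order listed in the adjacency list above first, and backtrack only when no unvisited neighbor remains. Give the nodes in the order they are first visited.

Visit nursery
nursery → library
library → hall
hall → gallery
gallery → patio
patio → closet
closet → attic
attic → den
den → lobby
den → lab
lab → porch
porch → foyer
porch → gym
gym → garage
porch → chapel
den → vault

nursery, library, hall, gallery, patio, closet, attic, den, lobby, lab, porch, foyer, gym, garage, chapel, vault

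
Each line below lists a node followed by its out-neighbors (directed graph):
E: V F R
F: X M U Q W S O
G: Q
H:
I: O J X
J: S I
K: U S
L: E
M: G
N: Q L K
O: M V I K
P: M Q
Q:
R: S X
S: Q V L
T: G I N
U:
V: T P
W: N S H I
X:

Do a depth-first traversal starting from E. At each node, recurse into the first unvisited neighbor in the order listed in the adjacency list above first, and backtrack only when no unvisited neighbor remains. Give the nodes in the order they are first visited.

Visit E
E → V
V → T
T → G
G → Q
T → I
I → O
O → M
O → K
K → U
K → S
S → L
I → J
I → X
T → N
V → P
E → F
F → W
W → H
E → R

E, V, T, G, Q, I, O, M, K, U, S, L, J, X, N, P, F, W, H, R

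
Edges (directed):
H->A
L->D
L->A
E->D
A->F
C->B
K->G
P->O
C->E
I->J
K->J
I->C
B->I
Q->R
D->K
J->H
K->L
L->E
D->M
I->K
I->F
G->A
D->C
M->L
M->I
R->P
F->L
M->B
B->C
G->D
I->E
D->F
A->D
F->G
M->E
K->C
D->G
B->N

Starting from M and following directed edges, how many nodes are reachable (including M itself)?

BFS from M visits: M, L, I, E, B, D, A, K, J, F, C, N, G, H
Reachable nodes: 14 of 18 total.

14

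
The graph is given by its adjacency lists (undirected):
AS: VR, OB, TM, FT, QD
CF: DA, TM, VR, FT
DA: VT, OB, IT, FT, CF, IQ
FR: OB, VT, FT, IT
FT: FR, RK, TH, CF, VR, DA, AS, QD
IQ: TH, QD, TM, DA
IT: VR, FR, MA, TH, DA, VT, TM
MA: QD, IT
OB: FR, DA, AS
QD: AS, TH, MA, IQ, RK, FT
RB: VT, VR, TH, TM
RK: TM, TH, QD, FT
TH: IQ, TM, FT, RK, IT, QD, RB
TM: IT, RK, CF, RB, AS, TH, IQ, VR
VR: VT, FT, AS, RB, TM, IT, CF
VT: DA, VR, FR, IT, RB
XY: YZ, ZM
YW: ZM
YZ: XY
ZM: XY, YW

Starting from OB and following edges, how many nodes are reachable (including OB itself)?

16

BFS from OB visits: OB, FR, DA, AS, VT, FT, IT, CF, IQ, VR, TM, QD, RB, RK, TH, MA
Reachable nodes: 16 of 20 total.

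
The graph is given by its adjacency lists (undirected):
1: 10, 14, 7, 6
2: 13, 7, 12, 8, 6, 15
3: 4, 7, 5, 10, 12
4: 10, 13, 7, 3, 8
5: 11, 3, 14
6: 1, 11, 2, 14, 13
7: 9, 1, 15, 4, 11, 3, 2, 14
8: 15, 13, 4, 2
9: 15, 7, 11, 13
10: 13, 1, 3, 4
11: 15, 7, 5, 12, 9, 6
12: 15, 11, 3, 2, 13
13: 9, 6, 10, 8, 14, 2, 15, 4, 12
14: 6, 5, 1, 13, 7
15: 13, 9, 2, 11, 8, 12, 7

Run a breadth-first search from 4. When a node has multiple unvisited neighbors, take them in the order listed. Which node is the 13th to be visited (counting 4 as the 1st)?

Visit 4; enqueue 10, 13, 7, 3, 8 → queue [10, 13, 7, 3, 8]
Visit 10; enqueue 1 → queue [13, 7, 3, 8, 1]
Visit 13; enqueue 9, 6, 14, 2, 15, 12 → queue [7, 3, 8, 1, 9, 6, 14, 2, 15, 12]
Visit 7; enqueue 11 → queue [3, 8, 1, 9, 6, 14, 2, 15, 12, 11]
Visit 3; enqueue 5 → queue [8, 1, 9, 6, 14, 2, 15, 12, 11, 5]
Visit 8 → queue [1, 9, 6, 14, 2, 15, 12, 11, 5]
Visit 1 → queue [9, 6, 14, 2, 15, 12, 11, 5]
Visit 9 → queue [6, 14, 2, 15, 12, 11, 5]
Visit 6 → queue [14, 2, 15, 12, 11, 5]
Visit 14 → queue [2, 15, 12, 11, 5]
Visit 2 → queue [15, 12, 11, 5]
Visit 15 → queue [12, 11, 5]
Visit 12 → queue [11, 5]
Visit 11 → queue [5]
Visit 5 → queue []

Visit order: 4, 10, 13, 7, 3, 8, 1, 9, 6, 14, 2, 15, 12, 11, 5

12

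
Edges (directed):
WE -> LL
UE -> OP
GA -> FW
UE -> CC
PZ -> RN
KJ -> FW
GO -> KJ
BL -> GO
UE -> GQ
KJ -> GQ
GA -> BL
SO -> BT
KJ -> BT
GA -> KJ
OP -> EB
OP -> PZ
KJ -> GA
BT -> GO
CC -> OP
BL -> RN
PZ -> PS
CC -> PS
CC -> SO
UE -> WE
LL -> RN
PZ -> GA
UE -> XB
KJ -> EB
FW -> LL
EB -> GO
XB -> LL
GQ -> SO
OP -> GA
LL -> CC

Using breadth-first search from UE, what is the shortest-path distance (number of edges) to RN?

Level 0: UE
Level 1: CC, GQ, OP, WE, XB
Level 2: EB, GA, LL, PS, PZ, SO
Level 3: BL, BT, FW, GO, KJ, RN
RN first appears at level 3.

3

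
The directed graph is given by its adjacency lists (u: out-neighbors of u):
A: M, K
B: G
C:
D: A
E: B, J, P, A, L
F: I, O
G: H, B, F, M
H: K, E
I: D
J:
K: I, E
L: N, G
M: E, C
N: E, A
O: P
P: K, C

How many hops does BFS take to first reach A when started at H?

Level 0: H
Level 1: E, K
Level 2: A, B, I, J, L, P
Level 3: C, D, G, M, N
Level 4: F
Level 5: O
A first appears at level 2.

2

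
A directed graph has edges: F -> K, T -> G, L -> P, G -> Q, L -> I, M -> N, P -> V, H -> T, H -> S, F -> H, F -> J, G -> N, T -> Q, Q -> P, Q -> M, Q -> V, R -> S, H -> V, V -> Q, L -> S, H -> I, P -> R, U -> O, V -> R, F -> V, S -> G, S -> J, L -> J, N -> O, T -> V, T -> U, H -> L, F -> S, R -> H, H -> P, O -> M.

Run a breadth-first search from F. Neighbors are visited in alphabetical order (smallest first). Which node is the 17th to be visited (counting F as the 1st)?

O

Visit F; enqueue H, J, K, S, V → queue [H, J, K, S, V]
Visit H; enqueue I, L, P, T → queue [J, K, S, V, I, L, P, T]
Visit J → queue [K, S, V, I, L, P, T]
Visit K → queue [S, V, I, L, P, T]
Visit S; enqueue G → queue [V, I, L, P, T, G]
Visit V; enqueue Q, R → queue [I, L, P, T, G, Q, R]
Visit I → queue [L, P, T, G, Q, R]
Visit L → queue [P, T, G, Q, R]
Visit P → queue [T, G, Q, R]
Visit T; enqueue U → queue [G, Q, R, U]
Visit G; enqueue N → queue [Q, R, U, N]
Visit Q; enqueue M → queue [R, U, N, M]
Visit R → queue [U, N, M]
Visit U; enqueue O → queue [N, M, O]
Visit N → queue [M, O]
Visit M → queue [O]
Visit O → queue []

Visit order: F, H, J, K, S, V, I, L, P, T, G, Q, R, U, N, M, O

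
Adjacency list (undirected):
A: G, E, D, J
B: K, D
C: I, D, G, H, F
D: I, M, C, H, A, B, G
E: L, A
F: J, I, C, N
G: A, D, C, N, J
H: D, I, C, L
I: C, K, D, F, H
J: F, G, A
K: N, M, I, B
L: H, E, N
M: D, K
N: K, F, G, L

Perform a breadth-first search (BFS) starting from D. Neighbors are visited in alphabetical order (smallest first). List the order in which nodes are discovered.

D A B C G H I M E J K F N L

Visit D; enqueue A, B, C, G, H, I, M → queue [A, B, C, G, H, I, M]
Visit A; enqueue E, J → queue [B, C, G, H, I, M, E, J]
Visit B; enqueue K → queue [C, G, H, I, M, E, J, K]
Visit C; enqueue F → queue [G, H, I, M, E, J, K, F]
Visit G; enqueue N → queue [H, I, M, E, J, K, F, N]
Visit H; enqueue L → queue [I, M, E, J, K, F, N, L]
Visit I → queue [M, E, J, K, F, N, L]
Visit M → queue [E, J, K, F, N, L]
Visit E → queue [J, K, F, N, L]
Visit J → queue [K, F, N, L]
Visit K → queue [F, N, L]
Visit F → queue [N, L]
Visit N → queue [L]
Visit L → queue []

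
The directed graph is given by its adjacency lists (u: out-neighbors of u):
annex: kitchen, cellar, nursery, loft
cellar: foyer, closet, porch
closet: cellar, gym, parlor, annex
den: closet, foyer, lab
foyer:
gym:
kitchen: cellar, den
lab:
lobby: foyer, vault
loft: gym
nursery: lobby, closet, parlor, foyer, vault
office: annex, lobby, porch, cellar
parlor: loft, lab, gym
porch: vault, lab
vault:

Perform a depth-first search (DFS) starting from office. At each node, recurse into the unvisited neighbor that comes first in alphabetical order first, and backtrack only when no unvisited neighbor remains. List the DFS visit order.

office, annex, cellar, closet, gym, parlor, lab, loft, foyer, porch, vault, kitchen, den, nursery, lobby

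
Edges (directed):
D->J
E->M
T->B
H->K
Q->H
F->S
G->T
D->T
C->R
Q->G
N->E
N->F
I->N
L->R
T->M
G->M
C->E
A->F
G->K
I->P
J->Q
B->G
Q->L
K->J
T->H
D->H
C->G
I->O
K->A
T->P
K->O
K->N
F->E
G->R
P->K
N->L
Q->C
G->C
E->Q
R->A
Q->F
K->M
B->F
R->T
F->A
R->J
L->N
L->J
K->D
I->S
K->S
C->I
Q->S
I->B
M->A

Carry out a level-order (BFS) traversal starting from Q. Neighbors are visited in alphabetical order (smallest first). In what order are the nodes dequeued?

Visit Q; enqueue C, F, G, H, L, S → queue [C, F, G, H, L, S]
Visit C; enqueue E, I, R → queue [F, G, H, L, S, E, I, R]
Visit F; enqueue A → queue [G, H, L, S, E, I, R, A]
Visit G; enqueue K, M, T → queue [H, L, S, E, I, R, A, K, M, T]
Visit H → queue [L, S, E, I, R, A, K, M, T]
Visit L; enqueue J, N → queue [S, E, I, R, A, K, M, T, J, N]
Visit S → queue [E, I, R, A, K, M, T, J, N]
Visit E → queue [I, R, A, K, M, T, J, N]
Visit I; enqueue B, O, P → queue [R, A, K, M, T, J, N, B, O, P]
Visit R → queue [A, K, M, T, J, N, B, O, P]
Visit A → queue [K, M, T, J, N, B, O, P]
Visit K; enqueue D → queue [M, T, J, N, B, O, P, D]
Visit M → queue [T, J, N, B, O, P, D]
Visit T → queue [J, N, B, O, P, D]
Visit J → queue [N, B, O, P, D]
Visit N → queue [B, O, P, D]
Visit B → queue [O, P, D]
Visit O → queue [P, D]
Visit P → queue [D]
Visit D → queue []

Q C F G H L S E I R A K M T J N B O P D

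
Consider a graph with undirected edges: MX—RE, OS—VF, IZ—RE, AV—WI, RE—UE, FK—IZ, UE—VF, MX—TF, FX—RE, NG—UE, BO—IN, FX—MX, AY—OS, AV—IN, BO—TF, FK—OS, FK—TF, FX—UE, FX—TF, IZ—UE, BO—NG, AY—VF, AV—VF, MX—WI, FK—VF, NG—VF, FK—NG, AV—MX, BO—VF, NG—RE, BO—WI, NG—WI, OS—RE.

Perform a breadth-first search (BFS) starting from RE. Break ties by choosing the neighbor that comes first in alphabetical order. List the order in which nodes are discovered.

Visit RE; enqueue FX, IZ, MX, NG, OS, UE → queue [FX, IZ, MX, NG, OS, UE]
Visit FX; enqueue TF → queue [IZ, MX, NG, OS, UE, TF]
Visit IZ; enqueue FK → queue [MX, NG, OS, UE, TF, FK]
Visit MX; enqueue AV, WI → queue [NG, OS, UE, TF, FK, AV, WI]
Visit NG; enqueue BO, VF → queue [OS, UE, TF, FK, AV, WI, BO, VF]
Visit OS; enqueue AY → queue [UE, TF, FK, AV, WI, BO, VF, AY]
Visit UE → queue [TF, FK, AV, WI, BO, VF, AY]
Visit TF → queue [FK, AV, WI, BO, VF, AY]
Visit FK → queue [AV, WI, BO, VF, AY]
Visit AV; enqueue IN → queue [WI, BO, VF, AY, IN]
Visit WI → queue [BO, VF, AY, IN]
Visit BO → queue [VF, AY, IN]
Visit VF → queue [AY, IN]
Visit AY → queue [IN]
Visit IN → queue []

RE → FX → IZ → MX → NG → OS → UE → TF → FK → AV → WI → BO → VF → AY → IN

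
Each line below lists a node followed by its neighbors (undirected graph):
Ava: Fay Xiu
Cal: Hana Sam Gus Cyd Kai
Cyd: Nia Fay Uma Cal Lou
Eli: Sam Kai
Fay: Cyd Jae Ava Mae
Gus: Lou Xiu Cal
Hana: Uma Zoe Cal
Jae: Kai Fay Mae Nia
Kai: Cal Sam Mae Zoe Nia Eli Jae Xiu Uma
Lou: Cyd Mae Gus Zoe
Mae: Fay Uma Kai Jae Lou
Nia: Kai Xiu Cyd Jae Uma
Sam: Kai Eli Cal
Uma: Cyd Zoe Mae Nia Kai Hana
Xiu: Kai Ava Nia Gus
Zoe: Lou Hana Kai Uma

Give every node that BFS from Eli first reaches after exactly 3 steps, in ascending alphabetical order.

Ava, Cyd, Fay, Gus, Hana, Lou

Level 0: Eli
Level 1: Kai, Sam
Level 2: Cal, Jae, Mae, Nia, Uma, Xiu, Zoe
Level 3: Ava, Cyd, Fay, Gus, Hana, Lou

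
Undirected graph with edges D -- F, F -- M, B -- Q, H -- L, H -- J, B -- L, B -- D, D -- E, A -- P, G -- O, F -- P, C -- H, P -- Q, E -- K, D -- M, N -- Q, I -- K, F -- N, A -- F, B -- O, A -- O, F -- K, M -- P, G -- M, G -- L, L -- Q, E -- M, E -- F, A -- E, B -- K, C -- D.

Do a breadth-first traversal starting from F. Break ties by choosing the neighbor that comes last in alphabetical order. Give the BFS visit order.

F → P → N → M → K → E → D → A → Q → G → I → B → C → O → L → H → J

Visit F; enqueue P, N, M, K, E, D, A → queue [P, N, M, K, E, D, A]
Visit P; enqueue Q → queue [N, M, K, E, D, A, Q]
Visit N → queue [M, K, E, D, A, Q]
Visit M; enqueue G → queue [K, E, D, A, Q, G]
Visit K; enqueue I, B → queue [E, D, A, Q, G, I, B]
Visit E → queue [D, A, Q, G, I, B]
Visit D; enqueue C → queue [A, Q, G, I, B, C]
Visit A; enqueue O → queue [Q, G, I, B, C, O]
Visit Q; enqueue L → queue [G, I, B, C, O, L]
Visit G → queue [I, B, C, O, L]
Visit I → queue [B, C, O, L]
Visit B → queue [C, O, L]
Visit C; enqueue H → queue [O, L, H]
Visit O → queue [L, H]
Visit L → queue [H]
Visit H; enqueue J → queue [J]
Visit J → queue []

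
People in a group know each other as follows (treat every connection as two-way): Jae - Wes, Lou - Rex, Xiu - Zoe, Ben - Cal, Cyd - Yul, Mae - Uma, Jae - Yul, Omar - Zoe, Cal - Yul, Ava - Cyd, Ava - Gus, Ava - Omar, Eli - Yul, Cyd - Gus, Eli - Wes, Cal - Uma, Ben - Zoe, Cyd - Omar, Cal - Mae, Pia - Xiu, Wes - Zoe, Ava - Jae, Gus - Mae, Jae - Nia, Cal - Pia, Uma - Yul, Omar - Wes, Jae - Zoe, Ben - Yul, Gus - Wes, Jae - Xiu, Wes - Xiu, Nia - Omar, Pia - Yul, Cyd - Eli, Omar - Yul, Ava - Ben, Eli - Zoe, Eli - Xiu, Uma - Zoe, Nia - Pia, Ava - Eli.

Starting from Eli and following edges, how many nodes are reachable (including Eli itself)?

16

BFS from Eli visits: Eli, Ava, Cyd, Wes, Xiu, Yul, Zoe, Ben, Gus, Jae, Omar, Pia, Cal, Uma, Mae, Nia
Reachable nodes: 16 of 18 total.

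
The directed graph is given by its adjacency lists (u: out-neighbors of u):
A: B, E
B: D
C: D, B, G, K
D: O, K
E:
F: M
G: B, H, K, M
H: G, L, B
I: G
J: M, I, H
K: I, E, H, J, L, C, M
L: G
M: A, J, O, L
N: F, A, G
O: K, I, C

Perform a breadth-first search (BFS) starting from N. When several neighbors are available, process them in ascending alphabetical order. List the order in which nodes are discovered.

Visit N; enqueue A, F, G → queue [A, F, G]
Visit A; enqueue B, E → queue [F, G, B, E]
Visit F; enqueue M → queue [G, B, E, M]
Visit G; enqueue H, K → queue [B, E, M, H, K]
Visit B; enqueue D → queue [E, M, H, K, D]
Visit E → queue [M, H, K, D]
Visit M; enqueue J, L, O → queue [H, K, D, J, L, O]
Visit H → queue [K, D, J, L, O]
Visit K; enqueue C, I → queue [D, J, L, O, C, I]
Visit D → queue [J, L, O, C, I]
Visit J → queue [L, O, C, I]
Visit L → queue [O, C, I]
Visit O → queue [C, I]
Visit C → queue [I]
Visit I → queue []

N, A, F, G, B, E, M, H, K, D, J, L, O, C, I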